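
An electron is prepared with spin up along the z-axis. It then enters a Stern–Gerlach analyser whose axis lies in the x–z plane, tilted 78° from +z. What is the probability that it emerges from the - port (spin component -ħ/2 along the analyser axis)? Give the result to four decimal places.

0.3960

For spin-½, the probability of finding spin-up along an axis at angle θ to the initial spin direction is cos²(θ/2); spin-down is sin²(θ/2).
θ = 78°, so P = sin²(39°) ≈ 0.3960.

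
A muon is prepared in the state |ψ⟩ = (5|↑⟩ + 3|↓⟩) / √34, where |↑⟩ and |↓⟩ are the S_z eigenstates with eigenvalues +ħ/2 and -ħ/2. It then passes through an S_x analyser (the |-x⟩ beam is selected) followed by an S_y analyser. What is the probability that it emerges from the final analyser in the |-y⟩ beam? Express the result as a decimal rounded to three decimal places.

0.029

First analyser (S_x): P(|-x⟩) = |⟨-x|ψ⟩|² = 4/68.
After stage 1 the state is |-x⟩; P(|-y⟩) = |⟨-y|-x⟩|² = 1/2.
Joint probability = 4/68 × 1/2 = 0.029.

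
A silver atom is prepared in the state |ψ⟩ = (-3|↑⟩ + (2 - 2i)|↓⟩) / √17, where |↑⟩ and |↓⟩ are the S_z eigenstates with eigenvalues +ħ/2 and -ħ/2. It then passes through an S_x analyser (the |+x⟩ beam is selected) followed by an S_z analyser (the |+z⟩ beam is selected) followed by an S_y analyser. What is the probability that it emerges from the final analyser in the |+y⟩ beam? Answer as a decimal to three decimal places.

First analyser (S_x): P(|+x⟩) = |⟨+x|ψ⟩|² = 5/34.
After stage 1 the state is |+x⟩; P(|+z⟩) = |⟨+z|+x⟩|² = 1/2.
After stage 2 the state is |+z⟩; P(|+y⟩) = |⟨+y|+z⟩|² = 1/2.
Joint probability = 5/34 × 1/2 × 1/2 = 0.037.

0.037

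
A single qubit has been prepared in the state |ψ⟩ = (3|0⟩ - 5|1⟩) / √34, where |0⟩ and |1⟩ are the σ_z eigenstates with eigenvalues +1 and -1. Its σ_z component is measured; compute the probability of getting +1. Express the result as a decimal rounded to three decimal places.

The +1 outcome corresponds to |0⟩. Its amplitude in |ψ⟩ is 3/√34.
P = |3|² / 34 = 9/34.

0.265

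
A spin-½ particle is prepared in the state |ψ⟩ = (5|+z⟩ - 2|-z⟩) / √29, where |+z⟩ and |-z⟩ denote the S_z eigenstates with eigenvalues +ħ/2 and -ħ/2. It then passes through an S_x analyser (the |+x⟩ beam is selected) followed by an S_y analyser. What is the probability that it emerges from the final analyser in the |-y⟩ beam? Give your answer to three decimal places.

0.078

First analyser (S_x): P(|+x⟩) = |⟨+x|ψ⟩|² = 9/58.
After stage 1 the state is |+x⟩; P(|-y⟩) = |⟨-y|+x⟩|² = 1/2.
Joint probability = 9/58 × 1/2 = 0.078.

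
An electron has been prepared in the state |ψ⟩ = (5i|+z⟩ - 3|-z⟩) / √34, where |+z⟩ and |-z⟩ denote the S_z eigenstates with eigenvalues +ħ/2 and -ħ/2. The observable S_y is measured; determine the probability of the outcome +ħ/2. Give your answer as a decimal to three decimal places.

|+y⟩ = (|+z⟩ + i|-z⟩)/√2, so ⟨+y|ψ⟩ = (8i) / (√2·√34).
P = |8i|² / 68 = 64/68.

0.941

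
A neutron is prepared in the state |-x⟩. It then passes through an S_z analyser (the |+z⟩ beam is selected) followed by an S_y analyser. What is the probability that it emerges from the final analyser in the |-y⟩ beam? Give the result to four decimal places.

First analyser (S_z): from |-x⟩, P(|+z⟩) = 1/2.
After stage 1 the state is |+z⟩; P(|-y⟩) = |⟨-y|+z⟩|² = 1/2.
Joint probability = 1/2 × 1/2 = 0.2500.

0.2500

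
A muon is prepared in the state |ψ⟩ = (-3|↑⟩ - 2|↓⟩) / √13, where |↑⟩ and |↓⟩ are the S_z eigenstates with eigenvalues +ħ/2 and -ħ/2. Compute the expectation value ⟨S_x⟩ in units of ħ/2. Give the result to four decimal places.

⟨σ_x⟩ = 2 Re(a* b)/(|a|²+|b|²) with a = -3, b = -2.
a* b = 6, so ⟨σ_x⟩ = 12/13.
⟨S_x⟩ = (ħ/2)·⟨σ_x⟩.

0.9231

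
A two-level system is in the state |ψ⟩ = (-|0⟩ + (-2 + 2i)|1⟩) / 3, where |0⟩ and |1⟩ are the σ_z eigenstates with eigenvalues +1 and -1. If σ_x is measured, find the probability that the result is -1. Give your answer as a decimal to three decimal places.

0.278

|-x⟩ = (|0⟩ - |1⟩)/√2, so ⟨-x|ψ⟩ = (1 - 2i) / (√2·3).
P = |1 - 2i|² / 18 = 5/18.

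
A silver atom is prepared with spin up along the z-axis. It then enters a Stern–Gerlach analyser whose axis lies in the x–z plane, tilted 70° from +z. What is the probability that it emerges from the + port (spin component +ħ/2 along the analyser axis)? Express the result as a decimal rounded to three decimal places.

0.671

For spin-½, the probability of finding spin-up along an axis at angle θ to the initial spin direction is cos²(θ/2); spin-down is sin²(θ/2).
θ = 70°, so P = cos²(35°) ≈ 0.671.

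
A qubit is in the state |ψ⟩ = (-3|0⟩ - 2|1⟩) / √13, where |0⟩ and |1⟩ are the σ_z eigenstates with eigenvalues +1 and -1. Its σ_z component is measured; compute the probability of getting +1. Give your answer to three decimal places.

The +1 outcome corresponds to |0⟩. Its amplitude in |ψ⟩ is -3/√13.
P = |-3|² / 13 = 9/13.

0.692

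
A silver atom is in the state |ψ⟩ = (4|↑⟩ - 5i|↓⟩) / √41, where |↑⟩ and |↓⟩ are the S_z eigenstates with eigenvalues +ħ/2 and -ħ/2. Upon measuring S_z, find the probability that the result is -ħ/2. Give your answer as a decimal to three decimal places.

0.610

The -ħ/2 outcome corresponds to |↓⟩. Its amplitude in |ψ⟩ is -5i/√41.
P = |-5i|² / 41 = 25/41.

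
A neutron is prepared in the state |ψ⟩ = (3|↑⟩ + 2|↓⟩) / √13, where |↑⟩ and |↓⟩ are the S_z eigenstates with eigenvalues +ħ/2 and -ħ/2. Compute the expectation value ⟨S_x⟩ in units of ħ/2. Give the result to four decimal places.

⟨σ_x⟩ = 2 Re(a* b)/(|a|²+|b|²) with a = 3, b = 2.
a* b = 6, so ⟨σ_x⟩ = 12/13.
⟨S_x⟩ = (ħ/2)·⟨σ_x⟩.

0.9231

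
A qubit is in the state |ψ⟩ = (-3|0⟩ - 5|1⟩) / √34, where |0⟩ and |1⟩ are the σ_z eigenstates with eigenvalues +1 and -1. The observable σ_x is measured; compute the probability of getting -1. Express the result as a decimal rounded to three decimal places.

|-x⟩ = (|0⟩ - |1⟩)/√2, so ⟨-x|ψ⟩ = (2) / (√2·√34).
P = |2|² / 68 = 4/68.

0.059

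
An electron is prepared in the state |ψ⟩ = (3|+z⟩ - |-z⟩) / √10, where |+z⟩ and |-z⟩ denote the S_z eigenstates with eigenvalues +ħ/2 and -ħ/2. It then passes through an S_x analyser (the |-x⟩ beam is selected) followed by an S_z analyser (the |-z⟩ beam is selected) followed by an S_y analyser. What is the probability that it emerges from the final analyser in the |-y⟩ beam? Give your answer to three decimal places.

0.200

First analyser (S_x): P(|-x⟩) = |⟨-x|ψ⟩|² = 16/20.
After stage 1 the state is |-x⟩; P(|-z⟩) = |⟨-z|-x⟩|² = 1/2.
After stage 2 the state is |-z⟩; P(|-y⟩) = |⟨-y|-z⟩|² = 1/2.
Joint probability = 16/20 × 1/2 × 1/2 = 0.200.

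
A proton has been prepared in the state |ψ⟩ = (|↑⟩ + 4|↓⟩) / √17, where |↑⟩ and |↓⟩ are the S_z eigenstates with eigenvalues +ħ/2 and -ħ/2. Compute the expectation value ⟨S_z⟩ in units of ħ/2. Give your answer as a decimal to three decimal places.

⟨σ_z⟩ = |a|² - |b|² divided by |a|²+|b|², with a, b the |↑⟩, |↓⟩ amplitudes.
= (1 - 16)/17 = -15/17.
⟨S_z⟩ = (ħ/2)·⟨σ_z⟩.

-0.882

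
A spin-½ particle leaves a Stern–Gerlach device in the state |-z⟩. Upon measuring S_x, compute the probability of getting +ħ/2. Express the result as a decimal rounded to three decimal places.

In the S_z basis, |-z⟩ = |↓⟩ and |+x⟩ = (|↑⟩ + |↓⟩)/√2.
|⟨+x|-z⟩|² = 1/2.

0.500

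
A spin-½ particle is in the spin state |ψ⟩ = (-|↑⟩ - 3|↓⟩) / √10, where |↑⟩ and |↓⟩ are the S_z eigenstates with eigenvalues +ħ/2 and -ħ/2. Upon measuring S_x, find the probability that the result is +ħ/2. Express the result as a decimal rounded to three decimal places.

0.800

|+x⟩ = (|↑⟩ + |↓⟩)/√2, so ⟨+x|ψ⟩ = (-4) / (√2·√10).
P = |-4|² / 20 = 16/20.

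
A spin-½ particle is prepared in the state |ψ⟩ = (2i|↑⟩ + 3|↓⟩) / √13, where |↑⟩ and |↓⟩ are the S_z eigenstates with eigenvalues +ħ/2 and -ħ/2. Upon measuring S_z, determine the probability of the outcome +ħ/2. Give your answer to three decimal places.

0.308

The +ħ/2 outcome corresponds to |↑⟩. Its amplitude in |ψ⟩ is 2i/√13.
P = |2i|² / 13 = 4/13.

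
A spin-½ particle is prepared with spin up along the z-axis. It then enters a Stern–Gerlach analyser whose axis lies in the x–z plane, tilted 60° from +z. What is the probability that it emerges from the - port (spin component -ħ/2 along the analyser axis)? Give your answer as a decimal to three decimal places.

0.250

For spin-½, the probability of finding spin-up along an axis at angle θ to the initial spin direction is cos²(θ/2); spin-down is sin²(θ/2).
θ = 60°, so P = sin²(30°) ≈ 0.250.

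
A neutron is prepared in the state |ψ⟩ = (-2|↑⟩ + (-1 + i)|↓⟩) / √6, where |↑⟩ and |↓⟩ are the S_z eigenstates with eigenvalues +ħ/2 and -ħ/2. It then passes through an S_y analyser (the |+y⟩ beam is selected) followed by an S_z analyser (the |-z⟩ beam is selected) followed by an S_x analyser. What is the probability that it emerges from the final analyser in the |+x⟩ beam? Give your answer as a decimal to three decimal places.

First analyser (S_y): P(|+y⟩) = |⟨+y|ψ⟩|² = 2/12.
After stage 1 the state is |+y⟩; P(|-z⟩) = |⟨-z|+y⟩|² = 1/2.
After stage 2 the state is |-z⟩; P(|+x⟩) = |⟨+x|-z⟩|² = 1/2.
Joint probability = 2/12 × 1/2 × 1/2 = 0.042.

0.042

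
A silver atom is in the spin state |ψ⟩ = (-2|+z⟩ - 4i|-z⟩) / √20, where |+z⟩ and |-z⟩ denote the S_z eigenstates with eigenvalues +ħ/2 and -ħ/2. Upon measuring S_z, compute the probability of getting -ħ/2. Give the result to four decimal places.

The -ħ/2 outcome corresponds to |-z⟩. Its amplitude in |ψ⟩ is -4i/√20.
P = |-4i|² / 20 = 16/20.

0.8000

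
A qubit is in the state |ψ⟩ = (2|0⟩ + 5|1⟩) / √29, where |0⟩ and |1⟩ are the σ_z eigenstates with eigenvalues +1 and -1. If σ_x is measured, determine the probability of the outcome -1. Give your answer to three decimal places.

|-x⟩ = (|0⟩ - |1⟩)/√2, so ⟨-x|ψ⟩ = (-3) / (√2·√29).
P = |-3|² / 58 = 9/58.

0.155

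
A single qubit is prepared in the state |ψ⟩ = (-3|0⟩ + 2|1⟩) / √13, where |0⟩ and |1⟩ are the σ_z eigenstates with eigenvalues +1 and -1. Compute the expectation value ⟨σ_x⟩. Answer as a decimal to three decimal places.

⟨σ_x⟩ = 2 Re(a* b)/(|a|²+|b|²) with a = -3, b = 2.
a* b = -6, so ⟨σ_x⟩ = -12/13.

-0.923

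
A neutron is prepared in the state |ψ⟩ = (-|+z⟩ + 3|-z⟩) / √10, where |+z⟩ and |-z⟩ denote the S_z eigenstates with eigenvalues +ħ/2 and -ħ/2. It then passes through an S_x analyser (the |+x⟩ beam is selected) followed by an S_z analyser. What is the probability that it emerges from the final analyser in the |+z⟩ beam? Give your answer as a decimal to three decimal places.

0.100

First analyser (S_x): P(|+x⟩) = |⟨+x|ψ⟩|² = 4/20.
After stage 1 the state is |+x⟩; P(|+z⟩) = |⟨+z|+x⟩|² = 1/2.
Joint probability = 4/20 × 1/2 = 0.100.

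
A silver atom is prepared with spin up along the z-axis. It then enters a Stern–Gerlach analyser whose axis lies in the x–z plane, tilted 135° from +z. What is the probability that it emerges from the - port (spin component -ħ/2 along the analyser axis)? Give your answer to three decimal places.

0.854

For spin-½, the probability of finding spin-up along an axis at angle θ to the initial spin direction is cos²(θ/2); spin-down is sin²(θ/2).
θ = 135°, so P = sin²(67.5°) ≈ 0.854.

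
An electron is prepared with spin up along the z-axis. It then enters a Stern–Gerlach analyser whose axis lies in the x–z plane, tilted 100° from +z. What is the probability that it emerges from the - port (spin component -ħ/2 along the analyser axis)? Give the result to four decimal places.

For spin-½, the probability of finding spin-up along an axis at angle θ to the initial spin direction is cos²(θ/2); spin-down is sin²(θ/2).
θ = 100°, so P = sin²(50°) ≈ 0.5868.

0.5868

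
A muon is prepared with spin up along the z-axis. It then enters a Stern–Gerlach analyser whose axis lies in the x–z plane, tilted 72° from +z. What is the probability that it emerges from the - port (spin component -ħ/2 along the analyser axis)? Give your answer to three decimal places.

0.345

For spin-½, the probability of finding spin-up along an axis at angle θ to the initial spin direction is cos²(θ/2); spin-down is sin²(θ/2).
θ = 72°, so P = sin²(36°) ≈ 0.345.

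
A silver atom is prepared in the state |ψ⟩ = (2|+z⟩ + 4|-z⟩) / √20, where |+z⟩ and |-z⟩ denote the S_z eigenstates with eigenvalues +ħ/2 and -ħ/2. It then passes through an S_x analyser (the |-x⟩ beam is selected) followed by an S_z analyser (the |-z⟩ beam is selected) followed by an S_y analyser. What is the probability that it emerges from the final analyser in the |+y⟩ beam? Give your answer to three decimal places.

0.025

First analyser (S_x): P(|-x⟩) = |⟨-x|ψ⟩|² = 4/40.
After stage 1 the state is |-x⟩; P(|-z⟩) = |⟨-z|-x⟩|² = 1/2.
After stage 2 the state is |-z⟩; P(|+y⟩) = |⟨+y|-z⟩|² = 1/2.
Joint probability = 4/40 × 1/2 × 1/2 = 0.025.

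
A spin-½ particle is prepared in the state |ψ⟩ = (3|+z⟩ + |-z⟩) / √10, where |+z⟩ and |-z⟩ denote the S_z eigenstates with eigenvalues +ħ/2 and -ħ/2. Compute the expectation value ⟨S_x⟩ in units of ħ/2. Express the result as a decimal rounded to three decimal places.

⟨σ_x⟩ = 2 Re(a* b)/(|a|²+|b|²) with a = 3, b = 1.
a* b = 3, so ⟨σ_x⟩ = 6/10.
⟨S_x⟩ = (ħ/2)·⟨σ_x⟩.

0.600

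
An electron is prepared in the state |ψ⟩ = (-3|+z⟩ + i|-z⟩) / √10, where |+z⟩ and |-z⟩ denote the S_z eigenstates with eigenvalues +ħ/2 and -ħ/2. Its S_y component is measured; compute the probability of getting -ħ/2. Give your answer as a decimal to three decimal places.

|-y⟩ = (|+z⟩ - i|-z⟩)/√2, so ⟨-y|ψ⟩ = (-4) / (√2·√10).
P = |-4|² / 20 = 16/20.

0.800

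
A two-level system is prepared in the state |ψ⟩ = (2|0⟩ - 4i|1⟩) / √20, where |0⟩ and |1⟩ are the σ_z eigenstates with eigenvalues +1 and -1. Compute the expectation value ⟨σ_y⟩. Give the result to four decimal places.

-0.8000

⟨σ_y⟩ = 2 Im(a* b)/(|a|²+|b|²) with a = 2, b = -4i.
a* b = -8i, so ⟨σ_y⟩ = -16/20.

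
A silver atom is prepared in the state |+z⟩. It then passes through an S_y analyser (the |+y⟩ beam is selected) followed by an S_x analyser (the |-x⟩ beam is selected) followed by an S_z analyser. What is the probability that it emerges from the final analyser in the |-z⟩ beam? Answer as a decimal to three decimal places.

0.125

First analyser (S_y): from |+z⟩, P(|+y⟩) = 1/2.
After stage 1 the state is |+y⟩; P(|-x⟩) = |⟨-x|+y⟩|² = 1/2.
After stage 2 the state is |-x⟩; P(|-z⟩) = |⟨-z|-x⟩|² = 1/2.
Joint probability = 1/2 × 1/2 × 1/2 = 0.125.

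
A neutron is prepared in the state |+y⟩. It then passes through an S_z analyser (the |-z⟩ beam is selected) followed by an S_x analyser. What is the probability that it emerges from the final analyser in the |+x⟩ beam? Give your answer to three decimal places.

First analyser (S_z): from |+y⟩, P(|-z⟩) = 1/2.
After stage 1 the state is |-z⟩; P(|+x⟩) = |⟨+x|-z⟩|² = 1/2.
Joint probability = 1/2 × 1/2 = 0.250.

0.250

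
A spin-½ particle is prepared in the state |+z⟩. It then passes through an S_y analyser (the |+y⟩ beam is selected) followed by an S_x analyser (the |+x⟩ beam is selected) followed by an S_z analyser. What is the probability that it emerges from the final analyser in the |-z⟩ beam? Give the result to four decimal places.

First analyser (S_y): from |+z⟩, P(|+y⟩) = 1/2.
After stage 1 the state is |+y⟩; P(|+x⟩) = |⟨+x|+y⟩|² = 1/2.
After stage 2 the state is |+x⟩; P(|-z⟩) = |⟨-z|+x⟩|² = 1/2.
Joint probability = 1/2 × 1/2 × 1/2 = 0.1250.

0.1250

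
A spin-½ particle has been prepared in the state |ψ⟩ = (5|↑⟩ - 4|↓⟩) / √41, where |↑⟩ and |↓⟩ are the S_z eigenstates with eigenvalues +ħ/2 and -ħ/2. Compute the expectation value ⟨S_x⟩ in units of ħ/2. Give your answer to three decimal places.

⟨σ_x⟩ = 2 Re(a* b)/(|a|²+|b|²) with a = 5, b = -4.
a* b = -20, so ⟨σ_x⟩ = -40/41.
⟨S_x⟩ = (ħ/2)·⟨σ_x⟩.

-0.976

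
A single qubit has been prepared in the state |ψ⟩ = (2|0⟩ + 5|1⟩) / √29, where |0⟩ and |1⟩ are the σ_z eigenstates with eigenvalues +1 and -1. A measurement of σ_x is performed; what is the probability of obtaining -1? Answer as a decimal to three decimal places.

0.155

|-x⟩ = (|0⟩ - |1⟩)/√2, so ⟨-x|ψ⟩ = (-3) / (√2·√29).
P = |-3|² / 58 = 9/58.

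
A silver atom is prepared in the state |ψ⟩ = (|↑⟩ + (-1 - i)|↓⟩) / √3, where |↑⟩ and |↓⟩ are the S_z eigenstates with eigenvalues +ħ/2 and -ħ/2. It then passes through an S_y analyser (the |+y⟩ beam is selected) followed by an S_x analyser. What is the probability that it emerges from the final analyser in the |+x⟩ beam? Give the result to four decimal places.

First analyser (S_y): P(|+y⟩) = |⟨+y|ψ⟩|² = 1/6.
After stage 1 the state is |+y⟩; P(|+x⟩) = |⟨+x|+y⟩|² = 1/2.
Joint probability = 1/6 × 1/2 = 0.0833.

0.0833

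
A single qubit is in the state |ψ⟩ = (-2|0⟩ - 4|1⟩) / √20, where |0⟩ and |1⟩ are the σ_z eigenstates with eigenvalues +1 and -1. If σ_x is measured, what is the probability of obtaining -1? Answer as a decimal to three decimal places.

|-x⟩ = (|0⟩ - |1⟩)/√2, so ⟨-x|ψ⟩ = (2) / (√2·√20).
P = |2|² / 40 = 4/40.

0.100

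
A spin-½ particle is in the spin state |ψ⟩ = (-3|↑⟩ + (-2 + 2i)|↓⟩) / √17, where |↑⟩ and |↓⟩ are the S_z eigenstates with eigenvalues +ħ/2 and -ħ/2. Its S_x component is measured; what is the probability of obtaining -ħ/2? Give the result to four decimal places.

0.1471

|-x⟩ = (|↑⟩ - |↓⟩)/√2, so ⟨-x|ψ⟩ = (-1 - 2i) / (√2·√17).
P = |-1 - 2i|² / 34 = 5/34.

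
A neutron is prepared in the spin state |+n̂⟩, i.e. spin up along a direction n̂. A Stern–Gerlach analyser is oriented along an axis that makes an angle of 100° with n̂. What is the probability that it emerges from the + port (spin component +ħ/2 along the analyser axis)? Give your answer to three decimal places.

For spin-½, the probability of finding spin-up along an axis at angle θ to the initial spin direction is cos²(θ/2); spin-down is sin²(θ/2).
θ = 100°, so P = cos²(50°) ≈ 0.413.

0.413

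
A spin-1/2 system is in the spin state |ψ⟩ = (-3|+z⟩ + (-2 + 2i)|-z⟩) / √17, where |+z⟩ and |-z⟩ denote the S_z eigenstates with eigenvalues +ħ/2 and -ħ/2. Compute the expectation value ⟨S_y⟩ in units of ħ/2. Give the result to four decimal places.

⟨σ_y⟩ = 2 Im(a* b)/(|a|²+|b|²) with a = -3, b = (-2 + 2i).
a* b = (6 - 6i), so ⟨σ_y⟩ = -12/17.
⟨S_y⟩ = (ħ/2)·⟨σ_y⟩.

-0.7059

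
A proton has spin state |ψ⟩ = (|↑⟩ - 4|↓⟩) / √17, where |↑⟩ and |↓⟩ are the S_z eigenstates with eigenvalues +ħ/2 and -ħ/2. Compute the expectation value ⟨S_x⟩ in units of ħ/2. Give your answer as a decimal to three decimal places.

⟨σ_x⟩ = 2 Re(a* b)/(|a|²+|b|²) with a = 1, b = -4.
a* b = -4, so ⟨σ_x⟩ = -8/17.
⟨S_x⟩ = (ħ/2)·⟨σ_x⟩.

-0.471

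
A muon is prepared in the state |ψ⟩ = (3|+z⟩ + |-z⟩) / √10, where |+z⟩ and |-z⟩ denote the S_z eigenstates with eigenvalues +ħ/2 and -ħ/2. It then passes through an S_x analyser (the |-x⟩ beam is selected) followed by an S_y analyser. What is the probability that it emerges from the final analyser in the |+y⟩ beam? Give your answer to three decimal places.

0.100

First analyser (S_x): P(|-x⟩) = |⟨-x|ψ⟩|² = 4/20.
After stage 1 the state is |-x⟩; P(|+y⟩) = |⟨+y|-x⟩|² = 1/2.
Joint probability = 4/20 × 1/2 = 0.100.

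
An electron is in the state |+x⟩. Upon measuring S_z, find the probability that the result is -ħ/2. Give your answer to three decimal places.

In the S_z basis, |+x⟩ = (|↑⟩ + |↓⟩)/√2 and |-z⟩ = |↓⟩.
|⟨-z|+x⟩|² = 1/2.

0.500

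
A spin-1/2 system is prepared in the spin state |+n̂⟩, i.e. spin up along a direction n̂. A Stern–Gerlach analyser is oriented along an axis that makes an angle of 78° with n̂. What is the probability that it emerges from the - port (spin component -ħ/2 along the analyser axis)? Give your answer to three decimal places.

For spin-½, the probability of finding spin-up along an axis at angle θ to the initial spin direction is cos²(θ/2); spin-down is sin²(θ/2).
θ = 78°, so P = sin²(39°) ≈ 0.396.

0.396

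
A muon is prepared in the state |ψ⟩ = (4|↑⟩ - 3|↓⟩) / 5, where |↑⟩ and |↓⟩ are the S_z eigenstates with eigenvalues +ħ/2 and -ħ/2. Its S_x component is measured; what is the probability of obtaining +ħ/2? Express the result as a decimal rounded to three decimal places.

|+x⟩ = (|↑⟩ + |↓⟩)/√2, so ⟨+x|ψ⟩ = (1) / (√2·5).
P = |1|² / 50 = 1/50.

0.020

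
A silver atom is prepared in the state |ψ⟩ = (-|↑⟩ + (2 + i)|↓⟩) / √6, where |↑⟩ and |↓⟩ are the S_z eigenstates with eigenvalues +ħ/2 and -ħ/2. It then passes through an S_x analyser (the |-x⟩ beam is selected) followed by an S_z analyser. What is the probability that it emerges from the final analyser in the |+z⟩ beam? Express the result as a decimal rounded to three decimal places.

0.417

First analyser (S_x): P(|-x⟩) = |⟨-x|ψ⟩|² = 10/12.
After stage 1 the state is |-x⟩; P(|+z⟩) = |⟨+z|-x⟩|² = 1/2.
Joint probability = 10/12 × 1/2 = 0.417.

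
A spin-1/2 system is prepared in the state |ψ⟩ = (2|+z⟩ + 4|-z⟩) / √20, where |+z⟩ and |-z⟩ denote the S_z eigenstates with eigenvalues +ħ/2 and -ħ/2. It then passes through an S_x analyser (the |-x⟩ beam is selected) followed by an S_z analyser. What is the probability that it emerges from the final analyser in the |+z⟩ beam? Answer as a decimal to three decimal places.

First analyser (S_x): P(|-x⟩) = |⟨-x|ψ⟩|² = 4/40.
After stage 1 the state is |-x⟩; P(|+z⟩) = |⟨+z|-x⟩|² = 1/2.
Joint probability = 4/40 × 1/2 = 0.050.

0.050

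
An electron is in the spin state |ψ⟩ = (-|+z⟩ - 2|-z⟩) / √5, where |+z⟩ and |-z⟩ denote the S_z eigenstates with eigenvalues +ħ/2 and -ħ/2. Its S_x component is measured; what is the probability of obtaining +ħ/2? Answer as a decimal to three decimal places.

0.900

|+x⟩ = (|+z⟩ + |-z⟩)/√2, so ⟨+x|ψ⟩ = (-3) / (√2·√5).
P = |-3|² / 10 = 9/10.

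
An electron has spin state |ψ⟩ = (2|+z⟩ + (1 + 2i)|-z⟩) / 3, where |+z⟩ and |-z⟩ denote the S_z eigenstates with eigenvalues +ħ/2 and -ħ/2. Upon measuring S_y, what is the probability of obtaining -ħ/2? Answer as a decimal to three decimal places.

0.056

|-y⟩ = (|+z⟩ - i|-z⟩)/√2, so ⟨-y|ψ⟩ = (i) / (√2·3).
P = |i|² / 18 = 1/18.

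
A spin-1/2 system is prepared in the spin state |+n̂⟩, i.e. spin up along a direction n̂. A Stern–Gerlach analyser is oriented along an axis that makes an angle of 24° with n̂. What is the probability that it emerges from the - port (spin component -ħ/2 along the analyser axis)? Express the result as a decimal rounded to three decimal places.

For spin-½, the probability of finding spin-up along an axis at angle θ to the initial spin direction is cos²(θ/2); spin-down is sin²(θ/2).
θ = 24°, so P = sin²(12°) ≈ 0.043.

0.043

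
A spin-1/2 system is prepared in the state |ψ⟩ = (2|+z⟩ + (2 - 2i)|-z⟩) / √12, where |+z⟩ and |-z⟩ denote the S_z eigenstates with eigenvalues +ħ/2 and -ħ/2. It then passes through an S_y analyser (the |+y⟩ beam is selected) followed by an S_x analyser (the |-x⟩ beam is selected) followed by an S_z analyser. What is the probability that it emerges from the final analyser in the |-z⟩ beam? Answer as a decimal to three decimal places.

First analyser (S_y): P(|+y⟩) = |⟨+y|ψ⟩|² = 4/24.
After stage 1 the state is |+y⟩; P(|-x⟩) = |⟨-x|+y⟩|² = 1/2.
After stage 2 the state is |-x⟩; P(|-z⟩) = |⟨-z|-x⟩|² = 1/2.
Joint probability = 4/24 × 1/2 × 1/2 = 0.042.

0.042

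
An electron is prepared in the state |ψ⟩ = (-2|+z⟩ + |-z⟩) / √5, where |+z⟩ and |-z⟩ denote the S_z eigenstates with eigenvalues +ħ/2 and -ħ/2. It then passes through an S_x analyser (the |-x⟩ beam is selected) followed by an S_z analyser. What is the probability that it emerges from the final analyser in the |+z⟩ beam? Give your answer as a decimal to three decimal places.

0.450

First analyser (S_x): P(|-x⟩) = |⟨-x|ψ⟩|² = 9/10.
After stage 1 the state is |-x⟩; P(|+z⟩) = |⟨+z|-x⟩|² = 1/2.
Joint probability = 9/10 × 1/2 = 0.450.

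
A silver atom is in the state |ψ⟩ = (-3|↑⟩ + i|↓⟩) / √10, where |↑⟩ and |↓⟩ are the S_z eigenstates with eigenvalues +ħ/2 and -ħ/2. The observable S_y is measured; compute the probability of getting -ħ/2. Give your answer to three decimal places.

0.800

|-y⟩ = (|↑⟩ - i|↓⟩)/√2, so ⟨-y|ψ⟩ = (-4) / (√2·√10).
P = |-4|² / 20 = 16/20.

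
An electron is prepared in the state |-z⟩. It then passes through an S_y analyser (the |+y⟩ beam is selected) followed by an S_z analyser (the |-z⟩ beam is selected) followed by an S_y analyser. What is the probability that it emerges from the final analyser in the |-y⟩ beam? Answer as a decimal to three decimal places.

First analyser (S_y): from |-z⟩, P(|+y⟩) = 1/2.
After stage 1 the state is |+y⟩; P(|-z⟩) = |⟨-z|+y⟩|² = 1/2.
After stage 2 the state is |-z⟩; P(|-y⟩) = |⟨-y|-z⟩|² = 1/2.
Joint probability = 1/2 × 1/2 × 1/2 = 0.125.

0.125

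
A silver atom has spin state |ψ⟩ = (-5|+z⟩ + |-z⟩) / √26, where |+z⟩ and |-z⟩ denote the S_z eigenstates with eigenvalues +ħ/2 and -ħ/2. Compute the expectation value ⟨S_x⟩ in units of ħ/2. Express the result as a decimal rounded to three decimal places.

⟨σ_x⟩ = 2 Re(a* b)/(|a|²+|b|²) with a = -5, b = 1.
a* b = -5, so ⟨σ_x⟩ = -10/26.
⟨S_x⟩ = (ħ/2)·⟨σ_x⟩.

-0.385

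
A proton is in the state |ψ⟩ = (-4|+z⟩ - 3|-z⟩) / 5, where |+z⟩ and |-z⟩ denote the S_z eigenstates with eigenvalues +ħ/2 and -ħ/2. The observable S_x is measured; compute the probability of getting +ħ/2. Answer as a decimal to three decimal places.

0.980

|+x⟩ = (|+z⟩ + |-z⟩)/√2, so ⟨+x|ψ⟩ = (-7) / (√2·5).
P = |-7|² / 50 = 49/50.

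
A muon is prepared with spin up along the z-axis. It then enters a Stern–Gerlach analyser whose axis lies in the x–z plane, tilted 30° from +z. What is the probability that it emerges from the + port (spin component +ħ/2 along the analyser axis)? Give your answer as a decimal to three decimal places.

For spin-½, the probability of finding spin-up along an axis at angle θ to the initial spin direction is cos²(θ/2); spin-down is sin²(θ/2).
θ = 30°, so P = cos²(15°) ≈ 0.933.

0.933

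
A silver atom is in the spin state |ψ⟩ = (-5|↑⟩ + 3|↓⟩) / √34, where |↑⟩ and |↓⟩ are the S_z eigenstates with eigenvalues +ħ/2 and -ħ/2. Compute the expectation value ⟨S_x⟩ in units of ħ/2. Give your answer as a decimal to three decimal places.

-0.882

⟨σ_x⟩ = 2 Re(a* b)/(|a|²+|b|²) with a = -5, b = 3.
a* b = -15, so ⟨σ_x⟩ = -30/34.
⟨S_x⟩ = (ħ/2)·⟨σ_x⟩.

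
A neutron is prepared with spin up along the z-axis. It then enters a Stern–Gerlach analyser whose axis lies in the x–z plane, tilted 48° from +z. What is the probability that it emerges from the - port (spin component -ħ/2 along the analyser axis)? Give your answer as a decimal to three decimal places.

0.165

For spin-½, the probability of finding spin-up along an axis at angle θ to the initial spin direction is cos²(θ/2); spin-down is sin²(θ/2).
θ = 48°, so P = sin²(24°) ≈ 0.165.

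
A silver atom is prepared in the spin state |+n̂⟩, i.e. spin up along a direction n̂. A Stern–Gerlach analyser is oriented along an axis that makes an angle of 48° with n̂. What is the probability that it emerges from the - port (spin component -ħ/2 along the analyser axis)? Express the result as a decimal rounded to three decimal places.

0.165

For spin-½, the probability of finding spin-up along an axis at angle θ to the initial spin direction is cos²(θ/2); spin-down is sin²(θ/2).
θ = 48°, so P = sin²(24°) ≈ 0.165.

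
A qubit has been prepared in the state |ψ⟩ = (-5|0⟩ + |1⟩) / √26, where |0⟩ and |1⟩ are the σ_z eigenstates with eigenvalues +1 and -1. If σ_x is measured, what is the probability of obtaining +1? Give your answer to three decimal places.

0.308

|+x⟩ = (|0⟩ + |1⟩)/√2, so ⟨+x|ψ⟩ = (-4) / (√2·√26).
P = |-4|² / 52 = 16/52.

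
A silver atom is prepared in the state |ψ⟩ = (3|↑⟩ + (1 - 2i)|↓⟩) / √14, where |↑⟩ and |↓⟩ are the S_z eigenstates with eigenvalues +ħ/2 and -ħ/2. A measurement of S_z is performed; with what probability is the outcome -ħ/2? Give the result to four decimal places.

The -ħ/2 outcome corresponds to |↓⟩. Its amplitude in |ψ⟩ is (1 - 2i)/√14.
P = |1 - 2i|² / 14 = 5/14.

0.3571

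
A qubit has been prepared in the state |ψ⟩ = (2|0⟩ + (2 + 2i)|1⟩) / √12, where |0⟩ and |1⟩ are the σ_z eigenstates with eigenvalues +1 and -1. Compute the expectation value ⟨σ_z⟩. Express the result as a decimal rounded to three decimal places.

-0.333

⟨σ_z⟩ = |a|² - |b|² divided by |a|²+|b|², with a, b the |0⟩, |1⟩ amplitudes.
= (4 - 8)/12 = -4/12.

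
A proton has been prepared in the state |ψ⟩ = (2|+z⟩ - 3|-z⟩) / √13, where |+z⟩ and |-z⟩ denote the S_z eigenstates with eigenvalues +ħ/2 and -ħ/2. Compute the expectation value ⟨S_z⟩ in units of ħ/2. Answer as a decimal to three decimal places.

-0.385

⟨σ_z⟩ = |a|² - |b|² divided by |a|²+|b|², with a, b the |+z⟩, |-z⟩ amplitudes.
= (4 - 9)/13 = -5/13.
⟨S_z⟩ = (ħ/2)·⟨σ_z⟩.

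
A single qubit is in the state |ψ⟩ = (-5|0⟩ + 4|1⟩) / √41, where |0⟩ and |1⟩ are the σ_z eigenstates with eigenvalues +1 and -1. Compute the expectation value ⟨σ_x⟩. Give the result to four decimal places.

-0.9756

⟨σ_x⟩ = 2 Re(a* b)/(|a|²+|b|²) with a = -5, b = 4.
a* b = -20, so ⟨σ_x⟩ = -40/41.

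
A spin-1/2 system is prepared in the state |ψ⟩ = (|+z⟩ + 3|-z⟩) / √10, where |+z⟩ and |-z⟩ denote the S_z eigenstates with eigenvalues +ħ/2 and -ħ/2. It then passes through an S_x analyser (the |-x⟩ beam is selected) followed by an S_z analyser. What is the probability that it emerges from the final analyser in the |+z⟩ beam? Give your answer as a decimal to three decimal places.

0.100

First analyser (S_x): P(|-x⟩) = |⟨-x|ψ⟩|² = 4/20.
After stage 1 the state is |-x⟩; P(|+z⟩) = |⟨+z|-x⟩|² = 1/2.
Joint probability = 4/20 × 1/2 = 0.100.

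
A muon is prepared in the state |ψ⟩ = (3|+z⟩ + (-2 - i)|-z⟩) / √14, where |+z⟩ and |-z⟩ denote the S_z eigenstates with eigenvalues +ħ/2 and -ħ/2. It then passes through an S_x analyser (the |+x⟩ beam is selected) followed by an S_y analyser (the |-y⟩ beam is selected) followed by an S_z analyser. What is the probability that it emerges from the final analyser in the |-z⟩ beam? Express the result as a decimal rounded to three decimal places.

0.018

First analyser (S_x): P(|+x⟩) = |⟨+x|ψ⟩|² = 2/28.
After stage 1 the state is |+x⟩; P(|-y⟩) = |⟨-y|+x⟩|² = 1/2.
After stage 2 the state is |-y⟩; P(|-z⟩) = |⟨-z|-y⟩|² = 1/2.
Joint probability = 2/28 × 1/2 × 1/2 = 0.018.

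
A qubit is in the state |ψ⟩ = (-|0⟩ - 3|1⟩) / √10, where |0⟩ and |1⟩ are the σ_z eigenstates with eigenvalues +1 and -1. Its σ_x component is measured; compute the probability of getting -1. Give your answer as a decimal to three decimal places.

0.200

|-x⟩ = (|0⟩ - |1⟩)/√2, so ⟨-x|ψ⟩ = (2) / (√2·√10).
P = |2|² / 20 = 4/20.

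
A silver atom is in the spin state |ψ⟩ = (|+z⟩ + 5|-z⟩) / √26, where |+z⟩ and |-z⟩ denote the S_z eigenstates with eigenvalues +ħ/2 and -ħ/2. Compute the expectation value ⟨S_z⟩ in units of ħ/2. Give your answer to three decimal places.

⟨σ_z⟩ = |a|² - |b|² divided by |a|²+|b|², with a, b the |+z⟩, |-z⟩ amplitudes.
= (1 - 25)/26 = -24/26.
⟨S_z⟩ = (ħ/2)·⟨σ_z⟩.

-0.923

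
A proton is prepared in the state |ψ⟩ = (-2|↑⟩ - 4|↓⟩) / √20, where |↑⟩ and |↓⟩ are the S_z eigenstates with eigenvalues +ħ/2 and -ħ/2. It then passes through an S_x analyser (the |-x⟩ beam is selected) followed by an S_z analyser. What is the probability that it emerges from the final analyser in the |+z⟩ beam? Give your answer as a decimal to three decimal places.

0.050

First analyser (S_x): P(|-x⟩) = |⟨-x|ψ⟩|² = 4/40.
After stage 1 the state is |-x⟩; P(|+z⟩) = |⟨+z|-x⟩|² = 1/2.
Joint probability = 4/40 × 1/2 = 0.050.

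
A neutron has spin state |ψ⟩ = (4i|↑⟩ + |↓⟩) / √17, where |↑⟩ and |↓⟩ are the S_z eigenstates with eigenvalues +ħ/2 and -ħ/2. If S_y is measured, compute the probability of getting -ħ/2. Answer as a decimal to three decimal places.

0.735

|-y⟩ = (|↑⟩ - i|↓⟩)/√2, so ⟨-y|ψ⟩ = (5i) / (√2·√17).
P = |5i|² / 34 = 25/34.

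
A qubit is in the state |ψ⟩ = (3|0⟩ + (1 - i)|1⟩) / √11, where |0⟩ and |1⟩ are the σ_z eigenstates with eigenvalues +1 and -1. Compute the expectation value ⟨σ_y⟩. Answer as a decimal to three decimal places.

-0.545

⟨σ_y⟩ = 2 Im(a* b)/(|a|²+|b|²) with a = 3, b = (1 - i).
a* b = (3 - 3i), so ⟨σ_y⟩ = -6/11.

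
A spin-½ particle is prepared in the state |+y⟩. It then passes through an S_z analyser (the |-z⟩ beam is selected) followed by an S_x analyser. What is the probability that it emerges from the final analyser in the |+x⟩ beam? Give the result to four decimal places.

First analyser (S_z): from |+y⟩, P(|-z⟩) = 1/2.
After stage 1 the state is |-z⟩; P(|+x⟩) = |⟨+x|-z⟩|² = 1/2.
Joint probability = 1/2 × 1/2 = 0.2500.

0.2500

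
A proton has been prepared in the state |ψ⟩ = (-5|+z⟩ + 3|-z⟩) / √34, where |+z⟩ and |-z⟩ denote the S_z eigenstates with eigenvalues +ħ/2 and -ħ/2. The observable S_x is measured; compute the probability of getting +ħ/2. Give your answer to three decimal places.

|+x⟩ = (|+z⟩ + |-z⟩)/√2, so ⟨+x|ψ⟩ = (-2) / (√2·√34).
P = |-2|² / 68 = 4/68.

0.059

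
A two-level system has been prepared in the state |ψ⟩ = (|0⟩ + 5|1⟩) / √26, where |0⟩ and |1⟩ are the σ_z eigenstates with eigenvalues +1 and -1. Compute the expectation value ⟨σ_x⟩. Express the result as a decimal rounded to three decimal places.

⟨σ_x⟩ = 2 Re(a* b)/(|a|²+|b|²) with a = 1, b = 5.
a* b = 5, so ⟨σ_x⟩ = 10/26.

0.385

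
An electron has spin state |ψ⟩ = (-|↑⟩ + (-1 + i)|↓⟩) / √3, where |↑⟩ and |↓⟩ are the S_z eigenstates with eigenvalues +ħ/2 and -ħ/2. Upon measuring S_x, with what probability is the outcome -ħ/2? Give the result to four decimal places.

|-x⟩ = (|↑⟩ - |↓⟩)/√2, so ⟨-x|ψ⟩ = (-i) / (√2·√3).
P = |-i|² / 6 = 1/6.

0.1667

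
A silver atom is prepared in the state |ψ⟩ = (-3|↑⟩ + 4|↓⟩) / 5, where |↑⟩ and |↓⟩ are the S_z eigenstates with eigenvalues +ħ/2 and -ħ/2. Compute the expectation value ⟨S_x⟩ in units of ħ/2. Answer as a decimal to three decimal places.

-0.960

⟨σ_x⟩ = 2 Re(a* b)/(|a|²+|b|²) with a = -3, b = 4.
a* b = -12, so ⟨σ_x⟩ = -24/25.
⟨S_x⟩ = (ħ/2)·⟨σ_x⟩.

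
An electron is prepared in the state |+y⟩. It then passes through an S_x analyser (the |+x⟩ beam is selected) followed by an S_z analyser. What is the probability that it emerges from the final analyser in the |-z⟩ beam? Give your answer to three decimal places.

First analyser (S_x): from |+y⟩, P(|+x⟩) = 1/2.
After stage 1 the state is |+x⟩; P(|-z⟩) = |⟨-z|+x⟩|² = 1/2.
Joint probability = 1/2 × 1/2 = 0.250.

0.250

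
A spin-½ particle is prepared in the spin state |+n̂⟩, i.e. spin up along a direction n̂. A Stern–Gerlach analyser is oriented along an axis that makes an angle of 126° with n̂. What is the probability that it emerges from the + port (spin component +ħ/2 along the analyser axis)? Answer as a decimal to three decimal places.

For spin-½, the probability of finding spin-up along an axis at angle θ to the initial spin direction is cos²(θ/2); spin-down is sin²(θ/2).
θ = 126°, so P = cos²(63°) ≈ 0.206.

0.206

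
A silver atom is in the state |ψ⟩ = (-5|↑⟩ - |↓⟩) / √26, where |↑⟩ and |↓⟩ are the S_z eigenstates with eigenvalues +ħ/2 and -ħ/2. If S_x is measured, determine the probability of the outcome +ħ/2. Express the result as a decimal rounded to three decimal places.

|+x⟩ = (|↑⟩ + |↓⟩)/√2, so ⟨+x|ψ⟩ = (-6) / (√2·√26).
P = |-6|² / 52 = 36/52.

0.692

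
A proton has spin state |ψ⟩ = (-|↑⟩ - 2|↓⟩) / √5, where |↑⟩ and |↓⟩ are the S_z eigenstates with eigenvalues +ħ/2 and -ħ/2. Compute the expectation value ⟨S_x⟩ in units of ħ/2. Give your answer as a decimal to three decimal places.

0.800

⟨σ_x⟩ = 2 Re(a* b)/(|a|²+|b|²) with a = -1, b = -2.
a* b = 2, so ⟨σ_x⟩ = 4/5.
⟨S_x⟩ = (ħ/2)·⟨σ_x⟩.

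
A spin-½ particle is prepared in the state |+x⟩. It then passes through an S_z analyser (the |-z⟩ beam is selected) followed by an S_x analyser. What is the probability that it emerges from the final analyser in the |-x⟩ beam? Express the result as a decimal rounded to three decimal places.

0.250

First analyser (S_z): from |+x⟩, P(|-z⟩) = 1/2.
After stage 1 the state is |-z⟩; P(|-x⟩) = |⟨-x|-z⟩|² = 1/2.
Joint probability = 1/2 × 1/2 = 0.250.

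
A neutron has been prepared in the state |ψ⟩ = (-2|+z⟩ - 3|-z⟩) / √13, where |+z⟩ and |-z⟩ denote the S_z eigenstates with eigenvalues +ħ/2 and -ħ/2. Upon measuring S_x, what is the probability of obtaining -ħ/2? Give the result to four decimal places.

0.0385

|-x⟩ = (|+z⟩ - |-z⟩)/√2, so ⟨-x|ψ⟩ = (1) / (√2·√13).
P = |1|² / 26 = 1/26.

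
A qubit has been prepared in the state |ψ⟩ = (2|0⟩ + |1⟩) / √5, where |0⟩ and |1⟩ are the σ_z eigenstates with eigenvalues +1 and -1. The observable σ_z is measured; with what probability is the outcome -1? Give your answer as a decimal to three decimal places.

0.200

The -1 outcome corresponds to |1⟩. Its amplitude in |ψ⟩ is 1/√5.
P = |1|² / 5 = 1/5.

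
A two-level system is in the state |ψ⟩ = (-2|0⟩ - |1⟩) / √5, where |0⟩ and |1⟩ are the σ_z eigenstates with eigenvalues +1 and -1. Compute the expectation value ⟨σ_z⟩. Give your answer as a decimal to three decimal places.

⟨σ_z⟩ = |a|² - |b|² divided by |a|²+|b|², with a, b the |0⟩, |1⟩ amplitudes.
= (4 - 1)/5 = 3/5.

0.600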